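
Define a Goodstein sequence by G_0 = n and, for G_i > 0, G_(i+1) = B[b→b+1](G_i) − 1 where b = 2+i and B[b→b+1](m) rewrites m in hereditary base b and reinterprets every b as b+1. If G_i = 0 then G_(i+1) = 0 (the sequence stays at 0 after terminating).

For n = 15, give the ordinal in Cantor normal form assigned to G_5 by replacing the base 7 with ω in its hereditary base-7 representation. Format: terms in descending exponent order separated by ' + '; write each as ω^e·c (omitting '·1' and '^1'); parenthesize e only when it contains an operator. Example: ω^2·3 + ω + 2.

15 —HB2→ 2^(2 + 1) + 2^2 + 2 + 1 —bump→ 3^(3 + 1) + 3^3 + 3 + 1 = 112 —(−1)→ 111
111 —HB3→ 3^(3 + 1) + 3^3 + 3 —bump→ 4^(4 + 1) + 4^4 + 4 = 1284 —(−1)→ 1283
1283 —HB4→ 4^(4 + 1) + 4^4 + 3 —bump→ 5^(5 + 1) + 5^5 + 3 = 18753 —(−1)→ 18752
18752 —HB5→ 5^(5 + 1) + 5^5 + 2 —bump→ 6^(6 + 1) + 6^6 + 2 = 326594 —(−1)→ 326593
326593 —HB6→ 6^(6 + 1) + 6^6 + 1 —bump→ 7^(7 + 1) + 7^7 + 1 = 6588345 —(−1)→ 6588344
6588344 —HB7→ 7^(7 + 1) + 7^7 —bump→ 8^(8 + 1) + 8^8 = 150994944 —(−1)→ 150994943

ω^(ω + 1) + ω^ω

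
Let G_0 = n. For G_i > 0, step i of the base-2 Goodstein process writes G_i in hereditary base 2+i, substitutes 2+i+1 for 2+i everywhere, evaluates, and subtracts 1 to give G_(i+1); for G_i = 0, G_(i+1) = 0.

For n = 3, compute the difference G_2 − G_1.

0

i=0: 3 = 2 + 1 (b=2); 2→3: 3 + 1 = 4; 4−1 = 3
i=1: 3 = 3 (b=3); 3→4: 4 = 4; 4−1 = 3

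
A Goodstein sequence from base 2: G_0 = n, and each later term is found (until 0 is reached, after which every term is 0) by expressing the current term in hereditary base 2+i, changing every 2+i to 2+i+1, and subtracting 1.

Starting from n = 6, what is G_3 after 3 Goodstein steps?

6 —HB2→ 2^2 + 2 —bump→ 3^3 + 3 = 30 —(−1)→ 29
29 —HB3→ 3^3 + 2 —bump→ 4^4 + 2 = 258 —(−1)→ 257
257 —HB4→ 4^4 + 1 —bump→ 5^5 + 1 = 3126 —(−1)→ 3125

3125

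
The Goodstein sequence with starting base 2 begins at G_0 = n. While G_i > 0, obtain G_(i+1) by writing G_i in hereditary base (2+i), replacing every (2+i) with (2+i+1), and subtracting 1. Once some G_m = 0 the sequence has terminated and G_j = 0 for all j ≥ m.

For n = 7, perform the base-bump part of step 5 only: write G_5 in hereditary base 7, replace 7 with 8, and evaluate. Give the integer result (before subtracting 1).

[0] 7 ≡ 2^2 + 2 + 1 (base 2). Lift 3: 31. −1: 30.
[1] 30 ≡ 3^3 + 3 (base 3). Lift 4: 260. −1: 259.
[2] 259 ≡ 4^4 + 3 (base 4). Lift 5: 3128. −1: 3127.
[3] 3127 ≡ 5^5 + 2 (base 5). Lift 6: 46658. −1: 46657.
[4] 46657 ≡ 6^6 + 1 (base 6). Lift 7: 823544. −1: 823543.
[5] 823543 ≡ 7^7 (base 7). Lift 8: 16777216. −1: 16777215.

16777216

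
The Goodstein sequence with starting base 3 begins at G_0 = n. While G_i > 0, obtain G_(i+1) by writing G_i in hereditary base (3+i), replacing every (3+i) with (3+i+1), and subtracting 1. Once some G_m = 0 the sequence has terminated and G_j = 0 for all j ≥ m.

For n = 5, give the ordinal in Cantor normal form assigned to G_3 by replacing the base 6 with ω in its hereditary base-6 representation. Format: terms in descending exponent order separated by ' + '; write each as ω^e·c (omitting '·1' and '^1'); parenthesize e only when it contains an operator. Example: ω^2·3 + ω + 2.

5

(0) 5|_3 = 3 + 2 ↦ 4 + 2|_4 = 6 ⇒ 5
(1) 5|_4 = 4 + 1 ↦ 5 + 1|_5 = 6 ⇒ 5
(2) 5|_5 = 5 ↦ 6|_6 = 6 ⇒ 5
(3) 5|_6 = 5 ↦ 5|_7 = 5 ⇒ 4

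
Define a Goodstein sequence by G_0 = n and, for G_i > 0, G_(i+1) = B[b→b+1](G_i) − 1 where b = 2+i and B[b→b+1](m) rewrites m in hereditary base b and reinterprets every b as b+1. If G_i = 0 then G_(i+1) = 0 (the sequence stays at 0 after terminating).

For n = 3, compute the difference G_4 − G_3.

G_0=3  [base 2] 2 + 1  →[2↦3]→  3 + 1 = 4  −1 ⇒ G_1=3
G_1=3  [base 3] 3  →[3↦4]→  4 = 4  −1 ⇒ G_2=3
G_2=3  [base 4] 3  →[4↦5]→  3 = 3  −1 ⇒ G_3=2
G_3=2  [base 5] 2  →[5↦6]→  2 = 2  −1 ⇒ G_4=1

-1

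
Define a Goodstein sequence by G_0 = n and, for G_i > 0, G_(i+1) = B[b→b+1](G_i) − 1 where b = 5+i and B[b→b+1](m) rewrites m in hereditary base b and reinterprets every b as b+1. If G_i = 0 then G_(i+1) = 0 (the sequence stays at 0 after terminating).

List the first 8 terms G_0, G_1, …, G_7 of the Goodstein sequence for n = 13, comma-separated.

(0) 13|_5 = 2·5 + 3 ↦ 2·6 + 3|_6 = 15 ⇒ 14
(1) 14|_6 = 2·6 + 2 ↦ 2·7 + 2|_7 = 16 ⇒ 15
(2) 15|_7 = 2·7 + 1 ↦ 2·8 + 1|_8 = 17 ⇒ 16
(3) 16|_8 = 2·8 ↦ 2·9|_9 = 18 ⇒ 17
(4) 17|_9 = 9 + 8 ↦ 10 + 8|_10 = 18 ⇒ 17
(5) 17|_10 = 10 + 7 ↦ 11 + 7|_11 = 18 ⇒ 17
(6) 17|_11 = 11 + 6 ↦ 12 + 6|_12 = 18 ⇒ 17

13, 14, 15, 16, 17, 17, 17, 17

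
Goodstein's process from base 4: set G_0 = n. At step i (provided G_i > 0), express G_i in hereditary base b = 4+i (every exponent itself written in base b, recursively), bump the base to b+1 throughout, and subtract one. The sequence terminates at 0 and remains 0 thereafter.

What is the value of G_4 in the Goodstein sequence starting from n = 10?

13

base 4: 10 = 2·4 + 2; at 5: 2·5 + 2 = 12; next = 11
base 5: 11 = 2·5 + 1; at 6: 2·6 + 1 = 13; next = 12
base 6: 12 = 2·6; at 7: 2·7 = 14; next = 13
base 7: 13 = 7 + 6; at 8: 8 + 6 = 14; next = 13
base 8: 13 = 8 + 5; at 9: 9 + 5 = 14; next = 13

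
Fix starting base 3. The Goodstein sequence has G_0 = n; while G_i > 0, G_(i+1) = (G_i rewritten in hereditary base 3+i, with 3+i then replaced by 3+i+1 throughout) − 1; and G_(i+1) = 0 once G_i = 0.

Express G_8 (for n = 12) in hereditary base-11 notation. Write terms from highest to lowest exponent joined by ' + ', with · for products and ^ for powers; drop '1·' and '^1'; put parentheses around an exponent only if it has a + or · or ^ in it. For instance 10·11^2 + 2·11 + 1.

7·11 + 4

G_0=12  [base 3] 3^2 + 3  →[3↦4]→  4^2 + 4 = 20  −1 ⇒ G_1=19
G_1=19  [base 4] 4^2 + 3  →[4↦5]→  5^2 + 3 = 28  −1 ⇒ G_2=27
G_2=27  [base 5] 5^2 + 2  →[5↦6]→  6^2 + 2 = 38  −1 ⇒ G_3=37
G_3=37  [base 6] 6^2 + 1  →[6↦7]→  7^2 + 1 = 50  −1 ⇒ G_4=49
G_4=49  [base 7] 7^2  →[7↦8]→  8^2 = 64  −1 ⇒ G_5=63
G_5=63  [base 8] 7·8 + 7  →[8↦9]→  7·9 + 7 = 70  −1 ⇒ G_6=69
G_6=69  [base 9] 7·9 + 6  →[9↦10]→  7·10 + 6 = 76  −1 ⇒ G_7=75
G_7=75  [base 10] 7·10 + 5  →[10↦11]→  7·11 + 5 = 82  −1 ⇒ G_8=81
G_8=81  [base 11] 7·11 + 4  →[11↦12]→  7·12 + 4 = 88  −1 ⇒ G_9=87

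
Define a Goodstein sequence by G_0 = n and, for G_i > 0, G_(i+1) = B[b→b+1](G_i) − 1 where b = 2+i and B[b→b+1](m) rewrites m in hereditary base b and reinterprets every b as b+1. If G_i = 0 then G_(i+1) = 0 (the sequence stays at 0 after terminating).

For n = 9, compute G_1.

base 2: 9 = 2^(2 + 1) + 1; at 3: 3^(3 + 1) + 1 = 82; next = 81
base 3: 81 = 3^(3 + 1); at 4: 4^(4 + 1) = 1024; next = 1023

81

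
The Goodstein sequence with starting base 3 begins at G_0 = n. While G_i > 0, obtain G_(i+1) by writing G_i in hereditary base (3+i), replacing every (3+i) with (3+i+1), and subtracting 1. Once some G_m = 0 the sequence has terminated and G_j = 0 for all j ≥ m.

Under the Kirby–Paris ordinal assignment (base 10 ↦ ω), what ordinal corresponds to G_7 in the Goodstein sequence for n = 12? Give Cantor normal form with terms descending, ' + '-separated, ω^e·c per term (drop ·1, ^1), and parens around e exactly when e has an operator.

i=0: 12 = 3^2 + 3 (b=3); 3→4: 4^2 + 4 = 20; 20−1 = 19
i=1: 19 = 4^2 + 3 (b=4); 4→5: 5^2 + 3 = 28; 28−1 = 27
i=2: 27 = 5^2 + 2 (b=5); 5→6: 6^2 + 2 = 38; 38−1 = 37
i=3: 37 = 6^2 + 1 (b=6); 6→7: 7^2 + 1 = 50; 50−1 = 49
i=4: 49 = 7^2 (b=7); 7→8: 8^2 = 64; 64−1 = 63
i=5: 63 = 7·8 + 7 (b=8); 8→9: 7·9 + 7 = 70; 70−1 = 69
i=6: 69 = 7·9 + 6 (b=9); 9→10: 7·10 + 6 = 76; 76−1 = 75

ω·7 + 5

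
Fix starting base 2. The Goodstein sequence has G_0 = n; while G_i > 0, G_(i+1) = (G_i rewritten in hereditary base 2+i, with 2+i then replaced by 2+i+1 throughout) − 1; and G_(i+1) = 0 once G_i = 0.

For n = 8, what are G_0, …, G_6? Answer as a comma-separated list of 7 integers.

8, 80, 553, 6310, 93395, 1647195, 33554571

(0) 8|_2 = 2^(2 + 1) ↦ 3^(3 + 1)|_3 = 81 ⇒ 80
(1) 80|_3 = 2·3^3 + 2·3^2 + 2·3 + 2 ↦ 2·4^4 + 2·4^2 + 2·4 + 2|_4 = 554 ⇒ 553
(2) 553|_4 = 2·4^4 + 2·4^2 + 2·4 + 1 ↦ 2·5^5 + 2·5^2 + 2·5 + 1|_5 = 6311 ⇒ 6310
(3) 6310|_5 = 2·5^5 + 2·5^2 + 2·5 ↦ 2·6^6 + 2·6^2 + 2·6|_6 = 93396 ⇒ 93395
(4) 93395|_6 = 2·6^6 + 2·6^2 + 6 + 5 ↦ 2·7^7 + 2·7^2 + 7 + 5|_7 = 1647196 ⇒ 1647195
(5) 1647195|_7 = 2·7^7 + 2·7^2 + 7 + 4 ↦ 2·8^8 + 2·8^2 + 8 + 4|_8 = 33554572 ⇒ 33554571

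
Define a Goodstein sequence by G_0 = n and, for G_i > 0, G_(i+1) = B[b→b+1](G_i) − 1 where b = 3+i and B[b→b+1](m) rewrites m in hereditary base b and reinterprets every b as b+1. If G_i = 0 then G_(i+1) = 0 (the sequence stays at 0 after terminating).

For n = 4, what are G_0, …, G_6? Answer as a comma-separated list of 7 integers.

4, 4, 4, 3, 2, 1, 0

step 0: 4 = 3 + 1; sub 4 for 3: 4 + 1; = 5; G_1 = 5−1 = 4
step 1: 4 = 4; sub 5 for 4: 5; = 5; G_2 = 5−1 = 4
step 2: 4 = 4; sub 6 for 5: 4; = 4; G_3 = 4−1 = 3
step 3: 3 = 3; sub 7 for 6: 3; = 3; G_4 = 3−1 = 2
step 4: 2 = 2; sub 8 for 7: 2; = 2; G_5 = 2−1 = 1
step 5: 1 = 1; sub 9 for 8: 1; = 1; G_6 = 1−1 = 0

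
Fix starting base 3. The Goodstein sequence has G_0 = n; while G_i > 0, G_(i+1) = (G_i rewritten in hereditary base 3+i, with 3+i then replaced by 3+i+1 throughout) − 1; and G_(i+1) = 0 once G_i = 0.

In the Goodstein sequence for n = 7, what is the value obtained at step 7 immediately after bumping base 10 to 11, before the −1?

9

7 —HB3→ 2·3 + 1 —bump→ 2·4 + 1 = 9 —(−1)→ 8
8 —HB4→ 2·4 —bump→ 2·5 = 10 —(−1)→ 9
9 —HB5→ 5 + 4 —bump→ 6 + 4 = 10 —(−1)→ 9
9 —HB6→ 6 + 3 —bump→ 7 + 3 = 10 —(−1)→ 9
9 —HB7→ 7 + 2 —bump→ 8 + 2 = 10 —(−1)→ 9
9 —HB8→ 8 + 1 —bump→ 9 + 1 = 10 —(−1)→ 9
9 —HB9→ 9 —bump→ 10 = 10 —(−1)→ 9
9 —HB10→ 9 —bump→ 9 = 9 —(−1)→ 8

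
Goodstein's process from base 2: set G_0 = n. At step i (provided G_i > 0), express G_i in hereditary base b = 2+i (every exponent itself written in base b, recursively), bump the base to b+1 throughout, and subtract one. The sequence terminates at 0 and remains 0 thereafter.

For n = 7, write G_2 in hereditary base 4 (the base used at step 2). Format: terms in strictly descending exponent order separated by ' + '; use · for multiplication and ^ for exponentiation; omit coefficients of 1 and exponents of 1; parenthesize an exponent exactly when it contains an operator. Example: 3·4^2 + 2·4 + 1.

4^4 + 3

G_0=7  [base 2] 2^2 + 2 + 1  →[2↦3]→  3^3 + 3 + 1 = 31  −1 ⇒ G_1=30
G_1=30  [base 3] 3^3 + 3  →[3↦4]→  4^4 + 4 = 260  −1 ⇒ G_2=259
G_2=259  [base 4] 4^4 + 3  →[4↦5]→  5^5 + 3 = 3128  −1 ⇒ G_3=3127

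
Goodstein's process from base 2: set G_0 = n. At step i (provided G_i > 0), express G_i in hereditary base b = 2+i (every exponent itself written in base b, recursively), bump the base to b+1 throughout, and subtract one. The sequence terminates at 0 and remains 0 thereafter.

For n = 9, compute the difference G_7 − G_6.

base 2: 9 = 2^(2 + 1) + 1; at 3: 3^(3 + 1) + 1 = 82; next = 81
base 3: 81 = 3^(3 + 1); at 4: 4^(4 + 1) = 1024; next = 1023
base 4: 1023 = 3·4^4 + 3·4^3 + 3·4^2 + 3·4 + 3; at 5: 3·5^5 + 3·5^3 + 3·5^2 + 3·5 + 3 = 9843; next = 9842
base 5: 9842 = 3·5^5 + 3·5^3 + 3·5^2 + 3·5 + 2; at 6: 3·6^6 + 3·6^3 + 3·6^2 + 3·6 + 2 = 140744; next = 140743
base 6: 140743 = 3·6^6 + 3·6^3 + 3·6^2 + 3·6 + 1; at 7: 3·7^7 + 3·7^3 + 3·7^2 + 3·7 + 1 = 2471827; next = 2471826
base 7: 2471826 = 3·7^7 + 3·7^3 + 3·7^2 + 3·7; at 8: 3·8^8 + 3·8^3 + 3·8^2 + 3·8 = 50333400; next = 50333399
base 8: 50333399 = 3·8^8 + 3·8^3 + 3·8^2 + 2·8 + 7; at 9: 3·9^9 + 3·9^3 + 3·9^2 + 2·9 + 7 = 1162263922; next = 1162263921

1111930522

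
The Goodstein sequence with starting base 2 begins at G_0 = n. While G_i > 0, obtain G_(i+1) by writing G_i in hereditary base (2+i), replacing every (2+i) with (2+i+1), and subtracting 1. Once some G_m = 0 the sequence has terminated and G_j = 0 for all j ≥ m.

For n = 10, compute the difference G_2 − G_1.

942

base 2: 10 = 2^(2 + 1) + 2; at 3: 3^(3 + 1) + 3 = 84; next = 83
base 3: 83 = 3^(3 + 1) + 2; at 4: 4^(4 + 1) + 2 = 1026; next = 1025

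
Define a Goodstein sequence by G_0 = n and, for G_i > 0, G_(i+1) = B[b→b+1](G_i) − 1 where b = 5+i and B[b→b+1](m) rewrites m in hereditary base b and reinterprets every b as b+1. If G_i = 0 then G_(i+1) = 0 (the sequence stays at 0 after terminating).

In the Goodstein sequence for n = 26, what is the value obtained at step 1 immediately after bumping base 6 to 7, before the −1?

49

G_0=26  [base 5] 5^2 + 1  →[5↦6]→  6^2 + 1 = 37  −1 ⇒ G_1=36
G_1=36  [base 6] 6^2  →[6↦7]→  7^2 = 49  −1 ⇒ G_2=48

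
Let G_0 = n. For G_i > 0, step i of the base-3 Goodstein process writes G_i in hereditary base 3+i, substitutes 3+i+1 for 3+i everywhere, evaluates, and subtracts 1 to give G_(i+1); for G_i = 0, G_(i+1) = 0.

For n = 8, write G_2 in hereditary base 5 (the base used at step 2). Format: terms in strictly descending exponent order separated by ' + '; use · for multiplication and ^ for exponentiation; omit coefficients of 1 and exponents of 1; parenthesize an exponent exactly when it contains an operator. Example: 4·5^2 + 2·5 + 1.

step 0: 8 = 2·3 + 2; sub 4 for 3: 2·4 + 2; = 10; G_1 = 10−1 = 9
step 1: 9 = 2·4 + 1; sub 5 for 4: 2·5 + 1; = 11; G_2 = 11−1 = 10
step 2: 10 = 2·5; sub 6 for 5: 2·6; = 12; G_3 = 12−1 = 11

2·5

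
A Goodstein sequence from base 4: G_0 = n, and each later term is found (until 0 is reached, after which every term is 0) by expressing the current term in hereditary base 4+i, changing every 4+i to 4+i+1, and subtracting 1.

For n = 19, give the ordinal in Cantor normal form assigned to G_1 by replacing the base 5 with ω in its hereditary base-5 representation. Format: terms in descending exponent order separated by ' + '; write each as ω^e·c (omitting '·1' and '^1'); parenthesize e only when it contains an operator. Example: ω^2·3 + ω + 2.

ω^2 + 2

base 4: 19 = 4^2 + 3; at 5: 5^2 + 3 = 28; next = 27
base 5: 27 = 5^2 + 2; at 6: 6^2 + 2 = 38; next = 37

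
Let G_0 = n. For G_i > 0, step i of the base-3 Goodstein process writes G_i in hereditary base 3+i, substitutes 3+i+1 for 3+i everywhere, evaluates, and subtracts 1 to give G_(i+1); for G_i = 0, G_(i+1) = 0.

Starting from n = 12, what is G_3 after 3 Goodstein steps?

(0) 12|_3 = 3^2 + 3 ↦ 4^2 + 4|_4 = 20 ⇒ 19
(1) 19|_4 = 4^2 + 3 ↦ 5^2 + 3|_5 = 28 ⇒ 27
(2) 27|_5 = 5^2 + 2 ↦ 6^2 + 2|_6 = 38 ⇒ 37

37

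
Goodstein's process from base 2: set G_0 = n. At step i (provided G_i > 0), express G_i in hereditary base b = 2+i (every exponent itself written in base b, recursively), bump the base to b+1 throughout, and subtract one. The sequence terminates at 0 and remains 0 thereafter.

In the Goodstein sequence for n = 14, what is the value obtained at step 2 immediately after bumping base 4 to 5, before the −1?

18751

G_0=14  [base 2] 2^(2 + 1) + 2^2 + 2  →[2↦3]→  3^(3 + 1) + 3^3 + 3 = 111  −1 ⇒ G_1=110
G_1=110  [base 3] 3^(3 + 1) + 3^3 + 2  →[3↦4]→  4^(4 + 1) + 4^4 + 2 = 1282  −1 ⇒ G_2=1281
G_2=1281  [base 4] 4^(4 + 1) + 4^4 + 1  →[4↦5]→  5^(5 + 1) + 5^5 + 1 = 18751  −1 ⇒ G_3=18750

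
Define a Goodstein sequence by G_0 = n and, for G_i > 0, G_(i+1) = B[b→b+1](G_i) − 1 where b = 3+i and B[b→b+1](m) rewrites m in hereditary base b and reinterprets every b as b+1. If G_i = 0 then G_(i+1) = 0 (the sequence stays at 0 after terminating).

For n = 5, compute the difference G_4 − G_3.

i=0: 5 = 3 + 2 (b=3); 3→4: 4 + 2 = 6; 6−1 = 5
i=1: 5 = 4 + 1 (b=4); 4→5: 5 + 1 = 6; 6−1 = 5
i=2: 5 = 5 (b=5); 5→6: 6 = 6; 6−1 = 5
i=3: 5 = 5 (b=6); 6→7: 5 = 5; 5−1 = 4

-1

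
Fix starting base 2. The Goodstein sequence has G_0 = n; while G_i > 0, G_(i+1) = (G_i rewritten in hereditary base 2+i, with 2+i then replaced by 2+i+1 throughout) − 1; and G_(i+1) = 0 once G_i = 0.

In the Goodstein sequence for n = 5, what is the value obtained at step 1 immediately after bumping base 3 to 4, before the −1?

[0] 5 ≡ 2^2 + 1 (base 2). Lift 3: 28. −1: 27.
[1] 27 ≡ 3^3 (base 3). Lift 4: 256. −1: 255.

256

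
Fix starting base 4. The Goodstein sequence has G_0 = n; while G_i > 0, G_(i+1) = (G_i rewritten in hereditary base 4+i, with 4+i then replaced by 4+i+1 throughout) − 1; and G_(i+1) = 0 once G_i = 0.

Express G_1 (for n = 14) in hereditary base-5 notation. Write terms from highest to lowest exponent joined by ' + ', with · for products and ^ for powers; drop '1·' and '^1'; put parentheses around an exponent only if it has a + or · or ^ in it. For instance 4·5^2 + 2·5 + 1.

14 —HB4→ 3·4 + 2 —bump→ 3·5 + 2 = 17 —(−1)→ 16
16 —HB5→ 3·5 + 1 —bump→ 3·6 + 1 = 19 —(−1)→ 18

3·5 + 1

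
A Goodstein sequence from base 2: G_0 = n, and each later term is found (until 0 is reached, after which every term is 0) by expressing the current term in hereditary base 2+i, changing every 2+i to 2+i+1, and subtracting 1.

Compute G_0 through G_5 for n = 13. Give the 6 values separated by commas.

step 0: 13 = 2^(2 + 1) + 2^2 + 1; sub 3 for 2: 3^(3 + 1) + 3^3 + 1; = 109; G_1 = 109−1 = 108
step 1: 108 = 3^(3 + 1) + 3^3; sub 4 for 3: 4^(4 + 1) + 4^4; = 1280; G_2 = 1280−1 = 1279
step 2: 1279 = 4^(4 + 1) + 3·4^3 + 3·4^2 + 3·4 + 3; sub 5 for 4: 5^(5 + 1) + 3·5^3 + 3·5^2 + 3·5 + 3; = 16093; G_3 = 16093−1 = 16092
step 3: 16092 = 5^(5 + 1) + 3·5^3 + 3·5^2 + 3·5 + 2; sub 6 for 5: 6^(6 + 1) + 3·6^3 + 3·6^2 + 3·6 + 2; = 280712; G_4 = 280712−1 = 280711
step 4: 280711 = 6^(6 + 1) + 3·6^3 + 3·6^2 + 3·6 + 1; sub 7 for 6: 7^(7 + 1) + 3·7^3 + 3·7^2 + 3·7 + 1; = 5765999; G_5 = 5765999−1 = 5765998

13, 108, 1279, 16092, 280711, 5765998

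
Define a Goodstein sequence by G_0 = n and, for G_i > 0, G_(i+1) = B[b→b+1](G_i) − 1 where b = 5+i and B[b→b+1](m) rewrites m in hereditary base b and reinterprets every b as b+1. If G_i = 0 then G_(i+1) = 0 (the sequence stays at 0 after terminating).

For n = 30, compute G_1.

step 0: 30 = 5^2 + 5; sub 6 for 5: 6^2 + 6; = 42; G_1 = 42−1 = 41
step 1: 41 = 6^2 + 5; sub 7 for 6: 7^2 + 5; = 54; G_2 = 54−1 = 53

41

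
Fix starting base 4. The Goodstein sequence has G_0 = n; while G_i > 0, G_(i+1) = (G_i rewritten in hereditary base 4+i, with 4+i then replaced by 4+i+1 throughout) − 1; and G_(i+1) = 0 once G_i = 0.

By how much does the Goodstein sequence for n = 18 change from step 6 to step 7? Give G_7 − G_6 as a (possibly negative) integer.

5

(0) 18|_4 = 4^2 + 2 ↦ 5^2 + 2|_5 = 27 ⇒ 26
(1) 26|_5 = 5^2 + 1 ↦ 6^2 + 1|_6 = 37 ⇒ 36
(2) 36|_6 = 6^2 ↦ 7^2|_7 = 49 ⇒ 48
(3) 48|_7 = 6·7 + 6 ↦ 6·8 + 6|_8 = 54 ⇒ 53
(4) 53|_8 = 6·8 + 5 ↦ 6·9 + 5|_9 = 59 ⇒ 58
(5) 58|_9 = 6·9 + 4 ↦ 6·10 + 4|_10 = 64 ⇒ 63
(6) 63|_10 = 6·10 + 3 ↦ 6·11 + 3|_11 = 69 ⇒ 68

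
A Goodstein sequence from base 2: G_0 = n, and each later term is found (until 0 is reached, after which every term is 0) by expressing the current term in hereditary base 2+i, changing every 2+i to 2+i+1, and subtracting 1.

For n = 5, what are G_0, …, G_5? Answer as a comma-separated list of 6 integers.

5, 27, 255, 467, 775, 1197

G_0 = 5. HB_2(5) = 2^2 + 1. Bump = 28. G_1 = 27.
G_1 = 27. HB_3(27) = 3^3. Bump = 256. G_2 = 255.
G_2 = 255. HB_4(255) = 3·4^3 + 3·4^2 + 3·4 + 3. Bump = 468. G_3 = 467.
G_3 = 467. HB_5(467) = 3·5^3 + 3·5^2 + 3·5 + 2. Bump = 776. G_4 = 775.
G_4 = 775. HB_6(775) = 3·6^3 + 3·6^2 + 3·6 + 1. Bump = 1198. G_5 = 1197.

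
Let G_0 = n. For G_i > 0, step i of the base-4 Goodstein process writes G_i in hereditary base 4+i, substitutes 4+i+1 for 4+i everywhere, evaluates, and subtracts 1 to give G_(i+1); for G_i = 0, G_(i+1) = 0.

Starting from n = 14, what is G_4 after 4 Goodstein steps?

21

[0] 14 ≡ 3·4 + 2 (base 4). Lift 5: 17. −1: 16.
[1] 16 ≡ 3·5 + 1 (base 5). Lift 6: 19. −1: 18.
[2] 18 ≡ 3·6 (base 6). Lift 7: 21. −1: 20.
[3] 20 ≡ 2·7 + 6 (base 7). Lift 8: 22. −1: 21.
[4] 21 ≡ 2·8 + 5 (base 8). Lift 9: 23. −1: 22.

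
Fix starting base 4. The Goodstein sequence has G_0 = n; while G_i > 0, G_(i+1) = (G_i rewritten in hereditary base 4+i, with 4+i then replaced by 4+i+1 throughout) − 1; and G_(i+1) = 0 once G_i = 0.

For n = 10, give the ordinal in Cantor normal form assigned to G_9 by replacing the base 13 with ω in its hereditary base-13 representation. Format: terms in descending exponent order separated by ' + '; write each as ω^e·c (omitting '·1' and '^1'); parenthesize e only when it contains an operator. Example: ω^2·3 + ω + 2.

G_0=10  [base 4] 2·4 + 2  →[4↦5]→  2·5 + 2 = 12  −1 ⇒ G_1=11
G_1=11  [base 5] 2·5 + 1  →[5↦6]→  2·6 + 1 = 13  −1 ⇒ G_2=12
G_2=12  [base 6] 2·6  →[6↦7]→  2·7 = 14  −1 ⇒ G_3=13
G_3=13  [base 7] 7 + 6  →[7↦8]→  8 + 6 = 14  −1 ⇒ G_4=13
G_4=13  [base 8] 8 + 5  →[8↦9]→  9 + 5 = 14  −1 ⇒ G_5=13
G_5=13  [base 9] 9 + 4  →[9↦10]→  10 + 4 = 14  −1 ⇒ G_6=13
G_6=13  [base 10] 10 + 3  →[10↦11]→  11 + 3 = 14  −1 ⇒ G_7=13
G_7=13  [base 11] 11 + 2  →[11↦12]→  12 + 2 = 14  −1 ⇒ G_8=13
G_8=13  [base 12] 12 + 1  →[12↦13]→  13 + 1 = 14  −1 ⇒ G_9=13

ω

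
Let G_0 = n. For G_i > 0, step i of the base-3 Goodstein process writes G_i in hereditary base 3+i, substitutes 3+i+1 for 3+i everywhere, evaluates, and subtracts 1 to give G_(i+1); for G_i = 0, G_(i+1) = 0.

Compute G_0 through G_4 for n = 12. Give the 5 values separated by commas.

12, 19, 27, 37, 49

base 3: 12 = 3^2 + 3; at 4: 4^2 + 4 = 20; next = 19
base 4: 19 = 4^2 + 3; at 5: 5^2 + 3 = 28; next = 27
base 5: 27 = 5^2 + 2; at 6: 6^2 + 2 = 38; next = 37
base 6: 37 = 6^2 + 1; at 7: 7^2 + 1 = 50; next = 49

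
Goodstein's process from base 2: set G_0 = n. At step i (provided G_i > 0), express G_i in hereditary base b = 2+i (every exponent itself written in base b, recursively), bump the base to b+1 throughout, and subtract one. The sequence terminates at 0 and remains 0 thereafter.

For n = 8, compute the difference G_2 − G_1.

473

G_0=8  [base 2] 2^(2 + 1)  →[2↦3]→  3^(3 + 1) = 81  −1 ⇒ G_1=80
G_1=80  [base 3] 2·3^3 + 2·3^2 + 2·3 + 2  →[3↦4]→  2·4^4 + 2·4^2 + 2·4 + 2 = 554  −1 ⇒ G_2=553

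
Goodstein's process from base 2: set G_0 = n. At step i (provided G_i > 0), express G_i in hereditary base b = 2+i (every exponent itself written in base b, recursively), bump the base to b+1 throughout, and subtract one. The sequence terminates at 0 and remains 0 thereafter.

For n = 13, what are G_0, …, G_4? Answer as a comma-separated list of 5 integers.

13 —HB2→ 2^(2 + 1) + 2^2 + 1 —bump→ 3^(3 + 1) + 3^3 + 1 = 109 —(−1)→ 108
108 —HB3→ 3^(3 + 1) + 3^3 —bump→ 4^(4 + 1) + 4^4 = 1280 —(−1)→ 1279
1279 —HB4→ 4^(4 + 1) + 3·4^3 + 3·4^2 + 3·4 + 3 —bump→ 5^(5 + 1) + 3·5^3 + 3·5^2 + 3·5 + 3 = 16093 —(−1)→ 16092
16092 —HB5→ 5^(5 + 1) + 3·5^3 + 3·5^2 + 3·5 + 2 —bump→ 6^(6 + 1) + 3·6^3 + 3·6^2 + 3·6 + 2 = 280712 —(−1)→ 280711

13, 108, 1279, 16092, 280711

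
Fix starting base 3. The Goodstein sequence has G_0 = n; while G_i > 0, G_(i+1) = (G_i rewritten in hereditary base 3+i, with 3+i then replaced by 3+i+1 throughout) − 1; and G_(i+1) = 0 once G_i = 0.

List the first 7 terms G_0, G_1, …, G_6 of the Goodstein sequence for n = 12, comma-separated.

12, 19, 27, 37, 49, 63, 69

base 3: 12 = 3^2 + 3; at 4: 4^2 + 4 = 20; next = 19
base 4: 19 = 4^2 + 3; at 5: 5^2 + 3 = 28; next = 27
base 5: 27 = 5^2 + 2; at 6: 6^2 + 2 = 38; next = 37
base 6: 37 = 6^2 + 1; at 7: 7^2 + 1 = 50; next = 49
base 7: 49 = 7^2; at 8: 8^2 = 64; next = 63
base 8: 63 = 7·8 + 7; at 9: 7·9 + 7 = 70; next = 69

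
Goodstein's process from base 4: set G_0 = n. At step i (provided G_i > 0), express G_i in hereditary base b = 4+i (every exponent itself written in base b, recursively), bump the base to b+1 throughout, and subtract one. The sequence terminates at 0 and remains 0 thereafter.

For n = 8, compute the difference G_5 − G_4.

(0) 8|_4 = 2·4 ↦ 2·5|_5 = 10 ⇒ 9
(1) 9|_5 = 5 + 4 ↦ 6 + 4|_6 = 10 ⇒ 9
(2) 9|_6 = 6 + 3 ↦ 7 + 3|_7 = 10 ⇒ 9
(3) 9|_7 = 7 + 2 ↦ 8 + 2|_8 = 10 ⇒ 9
(4) 9|_8 = 8 + 1 ↦ 9 + 1|_9 = 10 ⇒ 9

0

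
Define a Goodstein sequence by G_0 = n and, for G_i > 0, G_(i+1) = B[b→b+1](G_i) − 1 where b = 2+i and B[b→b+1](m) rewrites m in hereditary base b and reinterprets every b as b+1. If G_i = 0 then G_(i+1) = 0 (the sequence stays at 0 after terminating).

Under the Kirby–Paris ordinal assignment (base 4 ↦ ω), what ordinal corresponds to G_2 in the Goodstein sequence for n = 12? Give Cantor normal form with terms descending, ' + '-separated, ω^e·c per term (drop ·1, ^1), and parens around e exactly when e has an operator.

G_0 = 12. HB_2(12) = 2^(2 + 1) + 2^2. Bump = 108. G_1 = 107.
G_1 = 107. HB_3(107) = 3^(3 + 1) + 2·3^2 + 2·3 + 2. Bump = 1066. G_2 = 1065.

ω^(ω + 1) + ω^2·2 + ω·2 + 1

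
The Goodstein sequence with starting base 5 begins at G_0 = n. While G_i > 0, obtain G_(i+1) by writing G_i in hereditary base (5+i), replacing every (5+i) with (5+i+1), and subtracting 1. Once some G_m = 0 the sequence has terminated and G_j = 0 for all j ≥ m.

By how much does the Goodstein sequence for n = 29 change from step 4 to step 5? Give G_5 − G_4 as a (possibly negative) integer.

18

[0] 29 ≡ 5^2 + 4 (base 5). Lift 6: 40. −1: 39.
[1] 39 ≡ 6^2 + 3 (base 6). Lift 7: 52. −1: 51.
[2] 51 ≡ 7^2 + 2 (base 7). Lift 8: 66. −1: 65.
[3] 65 ≡ 8^2 + 1 (base 8). Lift 9: 82. −1: 81.
[4] 81 ≡ 9^2 (base 9). Lift 10: 100. −1: 99.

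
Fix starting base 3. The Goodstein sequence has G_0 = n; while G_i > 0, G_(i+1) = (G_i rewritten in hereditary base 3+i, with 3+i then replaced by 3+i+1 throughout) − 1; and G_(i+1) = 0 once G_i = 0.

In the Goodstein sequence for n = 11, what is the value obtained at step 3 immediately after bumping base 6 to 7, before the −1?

40

base 3: 11 = 3^2 + 2; at 4: 4^2 + 2 = 18; next = 17
base 4: 17 = 4^2 + 1; at 5: 5^2 + 1 = 26; next = 25
base 5: 25 = 5^2; at 6: 6^2 = 36; next = 35
base 6: 35 = 5·6 + 5; at 7: 5·7 + 5 = 40; next = 39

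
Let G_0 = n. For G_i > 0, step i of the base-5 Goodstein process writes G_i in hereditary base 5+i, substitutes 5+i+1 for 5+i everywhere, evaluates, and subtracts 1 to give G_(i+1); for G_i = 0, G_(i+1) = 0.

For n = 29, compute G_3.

29 —HB5→ 5^2 + 4 —bump→ 6^2 + 4 = 40 —(−1)→ 39
39 —HB6→ 6^2 + 3 —bump→ 7^2 + 3 = 52 —(−1)→ 51
51 —HB7→ 7^2 + 2 —bump→ 8^2 + 2 = 66 —(−1)→ 65
65 —HB8→ 8^2 + 1 —bump→ 9^2 + 1 = 82 —(−1)→ 81

65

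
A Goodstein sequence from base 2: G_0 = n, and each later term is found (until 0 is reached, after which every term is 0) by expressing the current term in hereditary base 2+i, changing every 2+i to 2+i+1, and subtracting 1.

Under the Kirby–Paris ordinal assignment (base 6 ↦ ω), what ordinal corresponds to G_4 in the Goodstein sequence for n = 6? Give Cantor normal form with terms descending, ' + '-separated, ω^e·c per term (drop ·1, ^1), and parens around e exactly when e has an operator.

step 0: 6 = 2^2 + 2; sub 3 for 2: 3^3 + 3; = 30; G_1 = 30−1 = 29
step 1: 29 = 3^3 + 2; sub 4 for 3: 4^4 + 2; = 258; G_2 = 258−1 = 257
step 2: 257 = 4^4 + 1; sub 5 for 4: 5^5 + 1; = 3126; G_3 = 3126−1 = 3125
step 3: 3125 = 5^5; sub 6 for 5: 6^6; = 46656; G_4 = 46656−1 = 46655
step 4: 46655 = 5·6^5 + 5·6^4 + 5·6^3 + 5·6^2 + 5·6 + 5; sub 7 for 6: 5·7^5 + 5·7^4 + 5·7^3 + 5·7^2 + 5·7 + 5; = 98040; G_5 = 98040−1 = 98039

ω^5·5 + ω^4·5 + ω^3·5 + ω^2·5 + ω·5 + 5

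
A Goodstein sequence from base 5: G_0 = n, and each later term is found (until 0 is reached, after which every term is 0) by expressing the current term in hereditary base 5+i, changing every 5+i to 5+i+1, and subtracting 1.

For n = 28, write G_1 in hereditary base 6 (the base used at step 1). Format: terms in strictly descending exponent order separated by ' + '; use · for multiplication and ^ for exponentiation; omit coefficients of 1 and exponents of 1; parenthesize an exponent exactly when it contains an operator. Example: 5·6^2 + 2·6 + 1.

6^2 + 2

G_0=28  [base 5] 5^2 + 3  →[5↦6]→  6^2 + 3 = 39  −1 ⇒ G_1=38
G_1=38  [base 6] 6^2 + 2  →[6↦7]→  7^2 + 2 = 51  −1 ⇒ G_2=50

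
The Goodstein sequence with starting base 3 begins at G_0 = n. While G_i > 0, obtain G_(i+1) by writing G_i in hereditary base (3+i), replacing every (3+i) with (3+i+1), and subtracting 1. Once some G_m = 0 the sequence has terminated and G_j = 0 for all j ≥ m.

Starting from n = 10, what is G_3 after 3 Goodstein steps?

27

step 0: 10 = 3^2 + 1; sub 4 for 3: 4^2 + 1; = 17; G_1 = 17−1 = 16
step 1: 16 = 4^2; sub 5 for 4: 5^2; = 25; G_2 = 25−1 = 24
step 2: 24 = 4·5 + 4; sub 6 for 5: 4·6 + 4; = 28; G_3 = 28−1 = 27
step 3: 27 = 4·6 + 3; sub 7 for 6: 4·7 + 3; = 31; G_4 = 31−1 = 30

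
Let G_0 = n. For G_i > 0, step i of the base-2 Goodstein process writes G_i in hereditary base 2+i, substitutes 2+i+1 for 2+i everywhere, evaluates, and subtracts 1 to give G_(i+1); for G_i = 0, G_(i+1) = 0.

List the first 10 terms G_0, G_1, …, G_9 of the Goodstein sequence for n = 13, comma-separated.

13, 108, 1279, 16092, 280711, 5765998, 134219479, 3486786855, 100000003325, 3138428381103

[0] 13 ≡ 2^(2 + 1) + 2^2 + 1 (base 2). Lift 3: 109. −1: 108.
[1] 108 ≡ 3^(3 + 1) + 3^3 (base 3). Lift 4: 1280. −1: 1279.
[2] 1279 ≡ 4^(4 + 1) + 3·4^3 + 3·4^2 + 3·4 + 3 (base 4). Lift 5: 16093. −1: 16092.
[3] 16092 ≡ 5^(5 + 1) + 3·5^3 + 3·5^2 + 3·5 + 2 (base 5). Lift 6: 280712. −1: 280711.
[4] 280711 ≡ 6^(6 + 1) + 3·6^3 + 3·6^2 + 3·6 + 1 (base 6). Lift 7: 5765999. −1: 5765998.
[5] 5765998 ≡ 7^(7 + 1) + 3·7^3 + 3·7^2 + 3·7 (base 7). Lift 8: 134219480. −1: 134219479.
[6] 134219479 ≡ 8^(8 + 1) + 3·8^3 + 3·8^2 + 2·8 + 7 (base 8). Lift 9: 3486786856. −1: 3486786855.
[7] 3486786855 ≡ 9^(9 + 1) + 3·9^3 + 3·9^2 + 2·9 + 6 (base 9). Lift 10: 100000003326. −1: 100000003325.
[8] 100000003325 ≡ 10^(10 + 1) + 3·10^3 + 3·10^2 + 2·10 + 5 (base 10). Lift 11: 3138428381104. −1: 3138428381103.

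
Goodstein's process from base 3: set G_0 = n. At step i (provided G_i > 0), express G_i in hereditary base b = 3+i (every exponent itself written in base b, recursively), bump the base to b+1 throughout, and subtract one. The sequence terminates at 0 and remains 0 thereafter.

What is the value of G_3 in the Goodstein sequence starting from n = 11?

i=0: 11 = 3^2 + 2 (b=3); 3→4: 4^2 + 2 = 18; 18−1 = 17
i=1: 17 = 4^2 + 1 (b=4); 4→5: 5^2 + 1 = 26; 26−1 = 25
i=2: 25 = 5^2 (b=5); 5→6: 6^2 = 36; 36−1 = 35
i=3: 35 = 5·6 + 5 (b=6); 6→7: 5·7 + 5 = 40; 40−1 = 39

35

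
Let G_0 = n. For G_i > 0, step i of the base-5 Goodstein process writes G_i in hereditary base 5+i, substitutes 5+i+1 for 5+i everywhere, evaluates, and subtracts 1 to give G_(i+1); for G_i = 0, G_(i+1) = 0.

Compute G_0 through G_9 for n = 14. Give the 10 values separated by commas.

[0] 14 ≡ 2·5 + 4 (base 5). Lift 6: 16. −1: 15.
[1] 15 ≡ 2·6 + 3 (base 6). Lift 7: 17. −1: 16.
[2] 16 ≡ 2·7 + 2 (base 7). Lift 8: 18. −1: 17.
[3] 17 ≡ 2·8 + 1 (base 8). Lift 9: 19. −1: 18.
[4] 18 ≡ 2·9 (base 9). Lift 10: 20. −1: 19.
[5] 19 ≡ 10 + 9 (base 10). Lift 11: 20. −1: 19.
[6] 19 ≡ 11 + 8 (base 11). Lift 12: 20. −1: 19.
[7] 19 ≡ 12 + 7 (base 12). Lift 13: 20. −1: 19.
[8] 19 ≡ 13 + 6 (base 13). Lift 14: 20. −1: 19.

14, 15, 16, 17, 18, 19, 19, 19, 19, 19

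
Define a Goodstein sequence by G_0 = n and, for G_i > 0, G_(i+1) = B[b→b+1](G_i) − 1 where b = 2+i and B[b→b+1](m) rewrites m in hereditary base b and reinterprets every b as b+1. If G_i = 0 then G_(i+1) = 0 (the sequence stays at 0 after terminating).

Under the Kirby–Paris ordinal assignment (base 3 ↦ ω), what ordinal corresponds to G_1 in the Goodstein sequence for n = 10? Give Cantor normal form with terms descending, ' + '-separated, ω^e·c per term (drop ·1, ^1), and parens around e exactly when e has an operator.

ω^(ω + 1) + 2

(0) 10|_2 = 2^(2 + 1) + 2 ↦ 3^(3 + 1) + 3|_3 = 84 ⇒ 83
(1) 83|_3 = 3^(3 + 1) + 2 ↦ 4^(4 + 1) + 2|_4 = 1026 ⇒ 1025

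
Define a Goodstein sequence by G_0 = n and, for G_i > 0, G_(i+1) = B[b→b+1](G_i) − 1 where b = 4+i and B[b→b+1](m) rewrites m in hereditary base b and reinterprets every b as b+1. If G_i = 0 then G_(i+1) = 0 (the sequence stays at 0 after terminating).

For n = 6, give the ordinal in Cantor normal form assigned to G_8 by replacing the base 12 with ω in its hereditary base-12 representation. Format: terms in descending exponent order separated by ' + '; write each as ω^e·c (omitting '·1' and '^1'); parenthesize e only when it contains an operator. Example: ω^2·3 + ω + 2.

base 4: 6 = 4 + 2; at 5: 5 + 2 = 7; next = 6
base 5: 6 = 5 + 1; at 6: 6 + 1 = 7; next = 6
base 6: 6 = 6; at 7: 7 = 7; next = 6
base 7: 6 = 6; at 8: 6 = 6; next = 5
base 8: 5 = 5; at 9: 5 = 5; next = 4
base 9: 4 = 4; at 10: 4 = 4; next = 3
base 10: 3 = 3; at 11: 3 = 3; next = 2
base 11: 2 = 2; at 12: 2 = 2; next = 1
base 12: 1 = 1; at 13: 1 = 1; next = 0

1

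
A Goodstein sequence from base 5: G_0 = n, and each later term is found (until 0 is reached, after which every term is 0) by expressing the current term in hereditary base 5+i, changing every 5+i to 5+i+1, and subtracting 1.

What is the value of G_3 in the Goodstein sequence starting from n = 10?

10 —HB5→ 2·5 —bump→ 2·6 = 12 —(−1)→ 11
11 —HB6→ 6 + 5 —bump→ 7 + 5 = 12 —(−1)→ 11
11 —HB7→ 7 + 4 —bump→ 8 + 4 = 12 —(−1)→ 11
11 —HB8→ 8 + 3 —bump→ 9 + 3 = 12 —(−1)→ 11

11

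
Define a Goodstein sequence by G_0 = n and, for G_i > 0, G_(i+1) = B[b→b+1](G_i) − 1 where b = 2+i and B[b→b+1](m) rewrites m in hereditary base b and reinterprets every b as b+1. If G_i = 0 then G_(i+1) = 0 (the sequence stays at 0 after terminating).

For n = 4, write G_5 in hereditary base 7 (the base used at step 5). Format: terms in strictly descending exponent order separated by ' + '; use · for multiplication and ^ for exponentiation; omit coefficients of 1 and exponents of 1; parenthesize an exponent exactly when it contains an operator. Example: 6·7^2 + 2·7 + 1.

G_0=4  [base 2] 2^2  →[2↦3]→  3^3 = 27  −1 ⇒ G_1=26
G_1=26  [base 3] 2·3^2 + 2·3 + 2  →[3↦4]→  2·4^2 + 2·4 + 2 = 42  −1 ⇒ G_2=41
G_2=41  [base 4] 2·4^2 + 2·4 + 1  →[4↦5]→  2·5^2 + 2·5 + 1 = 61  −1 ⇒ G_3=60
G_3=60  [base 5] 2·5^2 + 2·5  →[5↦6]→  2·6^2 + 2·6 = 84  −1 ⇒ G_4=83
G_4=83  [base 6] 2·6^2 + 6 + 5  →[6↦7]→  2·7^2 + 7 + 5 = 110  −1 ⇒ G_5=109

2·7^2 + 7 + 4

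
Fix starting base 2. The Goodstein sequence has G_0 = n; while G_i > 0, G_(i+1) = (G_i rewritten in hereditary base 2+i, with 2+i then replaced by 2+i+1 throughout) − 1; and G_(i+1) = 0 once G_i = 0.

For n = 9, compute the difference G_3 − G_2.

8819

base 2: 9 = 2^(2 + 1) + 1; at 3: 3^(3 + 1) + 1 = 82; next = 81
base 3: 81 = 3^(3 + 1); at 4: 4^(4 + 1) = 1024; next = 1023
base 4: 1023 = 3·4^4 + 3·4^3 + 3·4^2 + 3·4 + 3; at 5: 3·5^5 + 3·5^3 + 3·5^2 + 3·5 + 3 = 9843; next = 9842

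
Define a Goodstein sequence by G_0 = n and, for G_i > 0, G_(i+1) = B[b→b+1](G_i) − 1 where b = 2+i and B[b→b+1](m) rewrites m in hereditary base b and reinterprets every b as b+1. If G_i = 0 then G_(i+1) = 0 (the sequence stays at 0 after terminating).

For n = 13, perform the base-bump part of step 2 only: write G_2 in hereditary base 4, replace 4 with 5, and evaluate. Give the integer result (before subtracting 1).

(0) 13|_2 = 2^(2 + 1) + 2^2 + 1 ↦ 3^(3 + 1) + 3^3 + 1|_3 = 109 ⇒ 108
(1) 108|_3 = 3^(3 + 1) + 3^3 ↦ 4^(4 + 1) + 4^4|_4 = 1280 ⇒ 1279
(2) 1279|_4 = 4^(4 + 1) + 3·4^3 + 3·4^2 + 3·4 + 3 ↦ 5^(5 + 1) + 3·5^3 + 3·5^2 + 3·5 + 3|_5 = 16093 ⇒ 16092

16093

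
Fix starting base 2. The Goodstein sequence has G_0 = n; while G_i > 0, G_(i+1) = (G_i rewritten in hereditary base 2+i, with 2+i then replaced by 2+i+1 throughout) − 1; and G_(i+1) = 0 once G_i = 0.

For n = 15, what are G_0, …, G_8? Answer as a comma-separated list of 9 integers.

base 2: 15 = 2^(2 + 1) + 2^2 + 2 + 1; at 3: 3^(3 + 1) + 3^3 + 3 + 1 = 112; next = 111
base 3: 111 = 3^(3 + 1) + 3^3 + 3; at 4: 4^(4 + 1) + 4^4 + 4 = 1284; next = 1283
base 4: 1283 = 4^(4 + 1) + 4^4 + 3; at 5: 5^(5 + 1) + 5^5 + 3 = 18753; next = 18752
base 5: 18752 = 5^(5 + 1) + 5^5 + 2; at 6: 6^(6 + 1) + 6^6 + 2 = 326594; next = 326593
base 6: 326593 = 6^(6 + 1) + 6^6 + 1; at 7: 7^(7 + 1) + 7^7 + 1 = 6588345; next = 6588344
base 7: 6588344 = 7^(7 + 1) + 7^7; at 8: 8^(8 + 1) + 8^8 = 150994944; next = 150994943
base 8: 150994943 = 8^(8 + 1) + 7·8^7 + 7·8^6 + 7·8^5 + 7·8^4 + 7·8^3 + 7·8^2 + 7·8 + 7; at 9: 9^(9 + 1) + 7·9^7 + 7·9^6 + 7·9^5 + 7·9^4 + 7·9^3 + 7·9^2 + 7·9 + 7 = 3524450281; next = 3524450280
base 9: 3524450280 = 9^(9 + 1) + 7·9^7 + 7·9^6 + 7·9^5 + 7·9^4 + 7·9^3 + 7·9^2 + 7·9 + 6; at 10: 10^(10 + 1) + 7·10^7 + 7·10^6 + 7·10^5 + 7·10^4 + 7·10^3 + 7·10^2 + 7·10 + 6 = 100077777776; next = 100077777775

15, 111, 1283, 18752, 326593, 6588344, 150994943, 3524450280, 100077777775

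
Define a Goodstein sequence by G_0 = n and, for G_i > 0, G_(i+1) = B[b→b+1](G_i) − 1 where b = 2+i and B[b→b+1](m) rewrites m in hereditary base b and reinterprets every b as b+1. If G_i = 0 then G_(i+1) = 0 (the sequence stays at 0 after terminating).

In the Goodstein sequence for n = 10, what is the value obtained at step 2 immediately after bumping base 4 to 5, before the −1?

15626

G_0 = 10. HB_2(10) = 2^(2 + 1) + 2. Bump = 84. G_1 = 83.
G_1 = 83. HB_3(83) = 3^(3 + 1) + 2. Bump = 1026. G_2 = 1025.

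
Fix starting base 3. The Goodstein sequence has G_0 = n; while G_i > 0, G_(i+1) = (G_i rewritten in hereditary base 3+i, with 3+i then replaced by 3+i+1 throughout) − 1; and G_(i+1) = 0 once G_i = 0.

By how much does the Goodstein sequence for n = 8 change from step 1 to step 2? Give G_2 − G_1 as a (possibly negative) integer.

1

i=0: 8 = 2·3 + 2 (b=3); 3→4: 2·4 + 2 = 10; 10−1 = 9
i=1: 9 = 2·4 + 1 (b=4); 4→5: 2·5 + 1 = 11; 11−1 = 10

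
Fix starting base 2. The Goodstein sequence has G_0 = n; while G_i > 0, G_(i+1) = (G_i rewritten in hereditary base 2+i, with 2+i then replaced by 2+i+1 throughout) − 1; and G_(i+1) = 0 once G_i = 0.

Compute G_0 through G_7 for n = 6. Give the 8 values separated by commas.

G_0 = 6. HB_2(6) = 2^2 + 2. Bump = 30. G_1 = 29.
G_1 = 29. HB_3(29) = 3^3 + 2. Bump = 258. G_2 = 257.
G_2 = 257. HB_4(257) = 4^4 + 1. Bump = 3126. G_3 = 3125.
G_3 = 3125. HB_5(3125) = 5^5. Bump = 46656. G_4 = 46655.
G_4 = 46655. HB_6(46655) = 5·6^5 + 5·6^4 + 5·6^3 + 5·6^2 + 5·6 + 5. Bump = 98040. G_5 = 98039.
G_5 = 98039. HB_7(98039) = 5·7^5 + 5·7^4 + 5·7^3 + 5·7^2 + 5·7 + 4. Bump = 187244. G_6 = 187243.
G_6 = 187243. HB_8(187243) = 5·8^5 + 5·8^4 + 5·8^3 + 5·8^2 + 5·8 + 3. Bump = 332148. G_7 = 332147.

6, 29, 257, 3125, 46655, 98039, 187243, 332147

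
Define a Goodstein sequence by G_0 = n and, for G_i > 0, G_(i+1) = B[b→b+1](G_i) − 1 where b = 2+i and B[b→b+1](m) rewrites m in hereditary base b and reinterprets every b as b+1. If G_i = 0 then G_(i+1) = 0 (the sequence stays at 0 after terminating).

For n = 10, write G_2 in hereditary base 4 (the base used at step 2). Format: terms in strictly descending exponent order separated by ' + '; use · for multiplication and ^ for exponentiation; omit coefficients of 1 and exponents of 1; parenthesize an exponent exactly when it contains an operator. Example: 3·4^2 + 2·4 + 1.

4^(4 + 1) + 1

(0) 10|_2 = 2^(2 + 1) + 2 ↦ 3^(3 + 1) + 3|_3 = 84 ⇒ 83
(1) 83|_3 = 3^(3 + 1) + 2 ↦ 4^(4 + 1) + 2|_4 = 1026 ⇒ 1025
(2) 1025|_4 = 4^(4 + 1) + 1 ↦ 5^(5 + 1) + 1|_5 = 15626 ⇒ 15625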